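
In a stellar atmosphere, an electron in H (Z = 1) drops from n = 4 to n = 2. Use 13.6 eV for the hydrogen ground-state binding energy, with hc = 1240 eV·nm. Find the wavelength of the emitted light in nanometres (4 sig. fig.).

486.3 nm

ΔE = 13.60 × (1/2² − 1/4²) = 13.60 × 0.1875 = 2.550 eV.
λ = hc/ΔE = 1240 / 2.550 = 486.3 nm.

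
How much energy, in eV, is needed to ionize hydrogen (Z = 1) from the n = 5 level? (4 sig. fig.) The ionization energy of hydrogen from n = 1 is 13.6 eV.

0.5440 eV

E_5 = −13.60/25 = −0.5440 eV, so ionization (to E = 0) requires 0.5440 eV.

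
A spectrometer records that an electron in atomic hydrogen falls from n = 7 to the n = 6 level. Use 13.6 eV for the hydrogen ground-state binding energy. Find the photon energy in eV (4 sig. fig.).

E_7 = −13.60/49 = −0.2776 eV and E_6 = −13.60/36 = −0.3778 eV.
The photon energy is |E_7 − E_6| = 0.1002 eV.

0.1002 eV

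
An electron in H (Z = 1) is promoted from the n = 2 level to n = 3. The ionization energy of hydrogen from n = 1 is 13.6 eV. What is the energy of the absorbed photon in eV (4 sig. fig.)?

1.889 eV

E_3 = −13.60/9 = −1.511 eV and E_2 = −13.60/4 = −3.400 eV.
The photon energy is |E_3 − E_2| = 1.889 eV.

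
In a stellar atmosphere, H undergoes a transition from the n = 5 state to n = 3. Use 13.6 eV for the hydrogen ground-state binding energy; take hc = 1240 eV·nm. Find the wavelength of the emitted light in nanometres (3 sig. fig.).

1280 nm

ΔE = 13.60 × (1/3² − 1/5²) = 13.60 × 0.07111 = 0.9671 eV.
λ = hc/ΔE = 1240 / 0.9671 = 1280 nm.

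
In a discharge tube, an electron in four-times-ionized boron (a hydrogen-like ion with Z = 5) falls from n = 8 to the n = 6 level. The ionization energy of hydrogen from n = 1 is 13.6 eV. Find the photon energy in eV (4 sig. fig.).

4.132 eV

The Bohr energies scale as Z², so for Z = 5: E_n = −340.0/n² eV.
E_8 = −340.0/64 = −5.313 eV and E_6 = −340.0/36 = −9.444 eV.
The photon energy is |E_8 − E_6| = 4.132 eV.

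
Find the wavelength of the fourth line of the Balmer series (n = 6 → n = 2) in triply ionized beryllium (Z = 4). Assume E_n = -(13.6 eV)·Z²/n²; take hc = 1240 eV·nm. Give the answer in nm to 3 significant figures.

25.6 nm

The Balmer series terminates on n_f = 2; the fourth line has n_i = 2+4 = 6.
ΔE = 217.6 × (1/2² − 1/6²) = 48.36 eV.
λ = 1240 / 48.36 = 25.6 nm.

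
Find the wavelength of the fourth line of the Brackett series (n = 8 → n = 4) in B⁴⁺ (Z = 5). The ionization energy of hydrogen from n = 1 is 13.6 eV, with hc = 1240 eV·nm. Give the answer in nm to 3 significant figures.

The Brackett series terminates on n_f = 4; the fourth line has n_i = 4+4 = 8.
ΔE = 340.0 × (1/4² − 1/8²) = 15.94 eV.
λ = 1240 / 15.94 = 77.8 nm.

77.8 nm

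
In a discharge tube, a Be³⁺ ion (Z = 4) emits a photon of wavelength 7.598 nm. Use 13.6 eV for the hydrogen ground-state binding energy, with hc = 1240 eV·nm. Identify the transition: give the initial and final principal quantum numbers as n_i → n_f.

The photon energy is ΔE = hc/λ = 1240 / 7.598 = 163.2 eV.
With Z = 4, ΔE = 217.6 × (1/n_f² − 1/n_i²), so 1/n_f² − 1/n_i² = 0.7500.
Trying n_f = 1 gives 1/n_i² = 0.2500, i.e. n_i ≈ 2; this pair matches.

n_i = 2, n_f = 1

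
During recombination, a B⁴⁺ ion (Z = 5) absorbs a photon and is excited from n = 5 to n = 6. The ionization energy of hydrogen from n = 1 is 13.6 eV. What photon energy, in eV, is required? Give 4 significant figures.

The Bohr energies scale as Z², so for Z = 5: E_n = −340.0/n² eV.
E_6 = −340.0/36 = −9.444 eV and E_5 = −340.0/25 = −13.60 eV.
The photon energy is |E_6 − E_5| = 4.156 eV.

4.156 eV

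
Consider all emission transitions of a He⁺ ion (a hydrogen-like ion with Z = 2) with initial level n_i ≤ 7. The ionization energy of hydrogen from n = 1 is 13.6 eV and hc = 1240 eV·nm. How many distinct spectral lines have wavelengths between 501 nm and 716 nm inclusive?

Enumerate all n_i → n_f pairs with 1 ≤ n_f < n_i ≤ 7 and compute λ = 1240 / [13.6·4·(1/n_f² − 1/n_i²)].
Lines falling in [501, 716] nm: 7→4 (541.5 nm), 6→4 (656.5 nm).

2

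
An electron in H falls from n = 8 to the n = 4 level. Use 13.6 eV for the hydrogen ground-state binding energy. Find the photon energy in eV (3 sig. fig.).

0.638 eV

E_8 = −13.60/64 = −0.2125 eV and E_4 = −13.60/16 = −0.8500 eV.
The photon energy is |E_8 − E_4| = 0.638 eV.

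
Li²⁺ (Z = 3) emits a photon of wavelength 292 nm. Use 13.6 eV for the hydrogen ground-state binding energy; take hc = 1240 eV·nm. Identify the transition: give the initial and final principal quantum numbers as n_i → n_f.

The photon energy is ΔE = hc/λ = 1240 / 292 = 4.247 eV.
With Z = 3, ΔE = 122.4 × (1/n_f² − 1/n_i²), so 1/n_f² − 1/n_i² = 0.03469.
Trying n_f = 4 gives 1/n_i² = 0.02781, i.e. n_i ≈ 6; this pair matches.

n_i = 6, n_f = 4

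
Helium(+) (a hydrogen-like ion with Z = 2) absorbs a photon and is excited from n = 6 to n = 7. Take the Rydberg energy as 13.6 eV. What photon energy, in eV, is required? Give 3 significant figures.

0.401 eV

The Bohr energies scale as Z², so for Z = 2: E_n = −54.40/n² eV.
E_7 = −54.40/49 = −1.110 eV and E_6 = −54.40/36 = −1.511 eV.
The photon energy is |E_7 − E_6| = 0.401 eV.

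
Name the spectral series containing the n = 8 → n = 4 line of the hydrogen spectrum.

Brackett

The series is set by the lower level: n_f = 4 is the Brackett series.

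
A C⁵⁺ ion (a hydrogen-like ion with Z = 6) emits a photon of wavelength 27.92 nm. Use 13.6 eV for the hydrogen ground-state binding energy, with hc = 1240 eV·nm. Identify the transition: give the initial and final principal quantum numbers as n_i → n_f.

The photon energy is ΔE = hc/λ = 1240 / 27.92 = 44.41 eV.
With Z = 6, ΔE = 489.6 × (1/n_f² − 1/n_i²), so 1/n_f² − 1/n_i² = 0.09071.
Trying n_f = 3 gives 1/n_i² = 0.02040, i.e. n_i ≈ 7; this pair matches.

n_i = 7, n_f = 3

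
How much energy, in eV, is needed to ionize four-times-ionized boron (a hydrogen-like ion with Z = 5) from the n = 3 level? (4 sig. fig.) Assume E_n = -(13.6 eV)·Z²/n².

E_n = −13.6 Z²/n² = −340.0/n² eV for Z = 5.
E_3 = −340.0/9 = −37.78 eV, so ionization (to E = 0) requires 37.78 eV.

37.78 eV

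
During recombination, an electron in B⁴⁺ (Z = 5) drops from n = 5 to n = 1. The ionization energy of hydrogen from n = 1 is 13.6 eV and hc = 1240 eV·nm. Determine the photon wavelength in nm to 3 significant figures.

3.80 nm

For Z = 5 the level energies scale as Z², so the effective Rydberg energy is 13.6 × 25 = 340.0 eV.
ΔE = 340.0 × (1/1² − 1/5²) = 340.0 × 0.9600 = 326.4 eV.
λ = hc/ΔE = 1240 / 326.4 = 3.80 nm.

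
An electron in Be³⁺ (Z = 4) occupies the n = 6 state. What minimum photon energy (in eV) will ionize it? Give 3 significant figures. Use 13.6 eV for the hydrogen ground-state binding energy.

E_n = −13.6 Z²/n² = −217.6/n² eV for Z = 4.
E_6 = −217.6/36 = −6.04 eV, so ionization (to E = 0) requires 6.04 eV.

6.04 eV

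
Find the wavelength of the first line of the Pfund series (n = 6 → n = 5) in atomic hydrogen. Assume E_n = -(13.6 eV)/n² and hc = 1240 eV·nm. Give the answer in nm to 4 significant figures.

The Pfund series terminates on n_f = 5; the first line has n_i = 5+1 = 6.
ΔE = 13.60 × (1/5² − 1/6²) = 0.1662 eV.
λ = 1240 / 0.1662 = 7460 nm.

7460 nm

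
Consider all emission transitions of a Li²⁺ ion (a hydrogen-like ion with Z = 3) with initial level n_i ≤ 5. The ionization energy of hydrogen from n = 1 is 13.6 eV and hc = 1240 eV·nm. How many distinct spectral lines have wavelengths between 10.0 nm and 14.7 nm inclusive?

4

Enumerate all n_i → n_f pairs with 1 ≤ n_f < n_i ≤ 5 and compute λ = 1240 / [13.6·9·(1/n_f² − 1/n_i²)].
Lines falling in [10.0, 14.7] nm: 5→1 (10.55 nm), 4→1 (10.81 nm), 3→1 (11.40 nm), 2→1 (13.51 nm).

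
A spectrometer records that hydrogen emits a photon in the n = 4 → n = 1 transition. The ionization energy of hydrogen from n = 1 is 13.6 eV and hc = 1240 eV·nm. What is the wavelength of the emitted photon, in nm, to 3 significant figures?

ΔE = 13.60 × (1/1² − 1/4²) = 13.60 × 0.9375 = 12.75 eV.
λ = hc/ΔE = 1240 / 12.75 = 97.3 nm.

97.3 nm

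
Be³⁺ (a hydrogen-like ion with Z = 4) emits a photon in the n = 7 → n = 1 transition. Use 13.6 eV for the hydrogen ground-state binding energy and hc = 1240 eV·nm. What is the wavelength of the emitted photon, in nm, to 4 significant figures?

5.817 nm

For Z = 4 the level energies scale as Z², so the effective Rydberg energy is 13.6 × 16 = 217.6 eV.
ΔE = 217.6 × (1/1² − 1/7²) = 217.6 × 0.9796 = 213.2 eV.
λ = hc/ΔE = 1240 / 213.2 = 5.817 nm.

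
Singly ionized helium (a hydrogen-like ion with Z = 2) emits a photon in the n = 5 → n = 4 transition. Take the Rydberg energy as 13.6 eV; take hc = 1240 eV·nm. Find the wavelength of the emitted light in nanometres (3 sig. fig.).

1010 nm

For Z = 2 the level energies scale as Z², so the effective Rydberg energy is 13.6 × 4 = 54.40 eV.
ΔE = 54.40 × (1/4² − 1/5²) = 54.40 × 0.02250 = 1.224 eV.
λ = hc/ΔE = 1240 / 1.224 = 1010 nm.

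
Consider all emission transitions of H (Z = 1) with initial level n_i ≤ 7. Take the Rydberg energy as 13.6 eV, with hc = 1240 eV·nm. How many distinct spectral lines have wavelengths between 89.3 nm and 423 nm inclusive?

Enumerate all n_i → n_f pairs with 1 ≤ n_f < n_i ≤ 7 and compute λ = 1240 / [13.6·1·(1/n_f² − 1/n_i²)].
Lines falling in [89.3, 423] nm: 7→1 (93.08 nm), 6→1 (93.78 nm), 5→1 (94.98 nm), 4→1 (97.25 nm), 3→1 (102.6 nm), 2→1 (121.6 nm), 7→2 (397.1 nm), 6→2 (410.3 nm).

8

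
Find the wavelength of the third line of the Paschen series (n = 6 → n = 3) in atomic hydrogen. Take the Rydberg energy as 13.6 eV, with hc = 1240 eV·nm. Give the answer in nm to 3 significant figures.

The Paschen series terminates on n_f = 3; the third line has n_i = 3+3 = 6.
ΔE = 13.60 × (1/3² − 1/6²) = 1.133 eV.
λ = 1240 / 1.133 = 1090 nm.

1090 nm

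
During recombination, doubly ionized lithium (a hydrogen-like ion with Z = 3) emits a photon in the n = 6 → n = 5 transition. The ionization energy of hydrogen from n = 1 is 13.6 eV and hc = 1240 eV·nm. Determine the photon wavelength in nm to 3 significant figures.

829 nm

For Z = 3 the level energies scale as Z², so the effective Rydberg energy is 13.6 × 9 = 122.4 eV.
ΔE = 122.4 × (1/5² − 1/6²) = 122.4 × 0.01222 = 1.496 eV.
λ = hc/ΔE = 1240 / 1.496 = 829 nm.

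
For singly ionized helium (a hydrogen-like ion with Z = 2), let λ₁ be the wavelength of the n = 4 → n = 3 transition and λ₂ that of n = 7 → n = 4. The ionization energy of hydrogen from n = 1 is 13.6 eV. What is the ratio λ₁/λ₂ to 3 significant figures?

0.866

λ ∝ 1/ΔE ∝ 1/(1/n_f² − 1/n_i²), and the Z² and hc factors cancel in the ratio.
λ₁/λ₂ = (1/4² − 1/7²)/(1/3² − 1/4²) = 0.04209/0.04861 = 0.866.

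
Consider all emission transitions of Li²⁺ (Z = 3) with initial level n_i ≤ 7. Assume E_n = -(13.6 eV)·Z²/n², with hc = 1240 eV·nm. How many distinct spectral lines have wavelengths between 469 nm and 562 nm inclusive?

1

Enumerate all n_i → n_f pairs with 1 ≤ n_f < n_i ≤ 7 and compute λ = 1240 / [13.6·9·(1/n_f² − 1/n_i²)].
Lines falling in [469, 562] nm: 7→5 (517.1 nm).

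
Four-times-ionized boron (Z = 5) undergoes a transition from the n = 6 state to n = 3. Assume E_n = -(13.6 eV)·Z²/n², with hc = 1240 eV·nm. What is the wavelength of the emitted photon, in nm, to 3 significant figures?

43.8 nm

For Z = 5 the level energies scale as Z², so the effective Rydberg energy is 13.6 × 25 = 340.0 eV.
ΔE = 340.0 × (1/3² − 1/6²) = 340.0 × 0.08333 = 28.33 eV.
λ = hc/ΔE = 1240 / 28.33 = 43.8 nm.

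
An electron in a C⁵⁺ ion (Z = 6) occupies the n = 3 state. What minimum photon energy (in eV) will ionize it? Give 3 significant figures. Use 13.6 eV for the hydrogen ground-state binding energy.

54.4 eV

E_n = −13.6 Z²/n² = −489.6/n² eV for Z = 6.
E_3 = −489.6/9 = −54.4 eV, so ionization (to E = 0) requires 54.4 eV.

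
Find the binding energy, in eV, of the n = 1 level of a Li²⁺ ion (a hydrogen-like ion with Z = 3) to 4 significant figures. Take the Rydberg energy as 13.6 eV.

122.4 eV

E_n = −13.6 Z²/n² = −122.4/n² eV for Z = 3.
E_1 = −122.4/1 = −122.4 eV, so ionization (to E = 0) requires 122.4 eV.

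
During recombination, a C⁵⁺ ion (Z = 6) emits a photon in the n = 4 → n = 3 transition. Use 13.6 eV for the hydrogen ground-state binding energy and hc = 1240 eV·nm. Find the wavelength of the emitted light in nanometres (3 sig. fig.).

For Z = 6 the level energies scale as Z², so the effective Rydberg energy is 13.6 × 36 = 489.6 eV.
ΔE = 489.6 × (1/3² − 1/4²) = 489.6 × 0.04861 = 23.80 eV.
λ = hc/ΔE = 1240 / 23.80 = 52.1 nm.

52.1 nm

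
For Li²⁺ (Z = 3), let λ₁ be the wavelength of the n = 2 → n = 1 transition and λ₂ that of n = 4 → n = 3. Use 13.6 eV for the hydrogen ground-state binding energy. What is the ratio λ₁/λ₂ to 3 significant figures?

0.0648

λ ∝ 1/ΔE ∝ 1/(1/n_f² − 1/n_i²), and the Z² and hc factors cancel in the ratio.
λ₁/λ₂ = (1/3² − 1/4²)/(1/1² − 1/2²) = 0.04861/0.7500 = 0.0648.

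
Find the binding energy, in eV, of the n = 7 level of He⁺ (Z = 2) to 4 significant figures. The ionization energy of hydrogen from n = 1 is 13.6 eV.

1.110 eV

E_n = −13.6 Z²/n² = −54.40/n² eV for Z = 2.
E_7 = −54.40/49 = −1.110 eV, so ionization (to E = 0) requires 1.110 eV.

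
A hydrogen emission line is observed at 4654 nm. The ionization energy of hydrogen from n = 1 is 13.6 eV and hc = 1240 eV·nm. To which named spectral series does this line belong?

ΔE = 1240/4654 = 0.2664 eV.
This matches 13.6 × (1/5² − 1/7²), so n_f = 5: the Pfund series.

Pfund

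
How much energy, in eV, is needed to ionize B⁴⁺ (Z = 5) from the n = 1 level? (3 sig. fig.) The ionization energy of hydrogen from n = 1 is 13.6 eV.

E_n = −13.6 Z²/n² = −340.0/n² eV for Z = 5.
E_1 = −340.0/1 = −340 eV, so ionization (to E = 0) requires 340 eV.

340 eV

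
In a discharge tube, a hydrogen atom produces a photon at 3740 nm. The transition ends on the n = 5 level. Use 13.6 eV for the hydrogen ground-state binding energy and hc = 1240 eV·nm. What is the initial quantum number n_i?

n_i = 8

The photon energy is ΔE = hc/λ = 1240 / 3740 = 0.3316 eV.
With Z = 1, ΔE = 13.60 × (1/n_f² − 1/n_i²), so 1/n_f² − 1/n_i² = 0.02438.
With n_f = 5: 1/n_i² = 1/25 − 0.02438 = 0.01562, so n_i ≈ 8.00.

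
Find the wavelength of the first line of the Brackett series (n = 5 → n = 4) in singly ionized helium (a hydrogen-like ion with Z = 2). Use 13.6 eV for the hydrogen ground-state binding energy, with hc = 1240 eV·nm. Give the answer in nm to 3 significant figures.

The Brackett series terminates on n_f = 4; the first line has n_i = 4+1 = 5.
ΔE = 54.40 × (1/4² − 1/5²) = 1.224 eV.
λ = 1240 / 1.224 = 1010 nm.

1010 nm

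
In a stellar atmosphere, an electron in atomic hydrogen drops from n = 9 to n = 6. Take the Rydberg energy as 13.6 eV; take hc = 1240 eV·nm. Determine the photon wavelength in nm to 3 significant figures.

ΔE = 13.60 × (1/6² − 1/9²) = 13.60 × 0.01543 = 0.2099 eV.
λ = hc/ΔE = 1240 / 0.2099 = 5910 nm.

5910 nm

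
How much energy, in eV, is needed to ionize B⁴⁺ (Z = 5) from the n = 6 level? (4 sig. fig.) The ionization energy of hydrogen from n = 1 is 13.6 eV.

E_n = −13.6 Z²/n² = −340.0/n² eV for Z = 5.
E_6 = −340.0/36 = −9.444 eV, so ionization (to E = 0) requires 9.444 eV.

9.444 eV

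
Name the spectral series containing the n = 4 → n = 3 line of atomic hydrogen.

Paschen

The series is set by the lower level: n_f = 3 is the Paschen series.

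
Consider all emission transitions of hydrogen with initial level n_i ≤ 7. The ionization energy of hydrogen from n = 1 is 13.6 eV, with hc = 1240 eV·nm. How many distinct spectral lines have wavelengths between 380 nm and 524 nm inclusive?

4

Enumerate all n_i → n_f pairs with 1 ≤ n_f < n_i ≤ 7 and compute λ = 1240 / [13.6·1·(1/n_f² − 1/n_i²)].
Lines falling in [380, 524] nm: 7→2 (397.1 nm), 6→2 (410.3 nm), 5→2 (434.2 nm), 4→2 (486.3 nm).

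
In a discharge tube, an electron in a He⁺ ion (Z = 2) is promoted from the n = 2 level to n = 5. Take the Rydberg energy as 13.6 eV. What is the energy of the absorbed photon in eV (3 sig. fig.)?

The Bohr energies scale as Z², so for Z = 2: E_n = −54.40/n² eV.
E_5 = −54.40/25 = −2.176 eV and E_2 = −54.40/4 = −13.60 eV.
The photon energy is |E_5 − E_2| = 11.4 eV.

11.4 eV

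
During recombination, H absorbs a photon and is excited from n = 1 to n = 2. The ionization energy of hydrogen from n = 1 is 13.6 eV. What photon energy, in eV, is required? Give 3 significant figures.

10.2 eV

E_2 = −13.60/4 = −3.400 eV and E_1 = −13.60/1 = −13.60 eV.
The photon energy is |E_2 − E_1| = 10.2 eV.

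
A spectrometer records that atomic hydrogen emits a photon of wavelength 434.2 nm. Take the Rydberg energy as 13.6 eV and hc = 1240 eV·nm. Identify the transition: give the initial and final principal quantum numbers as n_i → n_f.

The photon energy is ΔE = hc/λ = 1240 / 434.2 = 2.856 eV.
With Z = 1, ΔE = 13.60 × (1/n_f² − 1/n_i²), so 1/n_f² − 1/n_i² = 0.2100.
Trying n_f = 2 gives 1/n_i² = 0.04001, i.e. n_i ≈ 5; this pair matches.

n_i = 5, n_f = 2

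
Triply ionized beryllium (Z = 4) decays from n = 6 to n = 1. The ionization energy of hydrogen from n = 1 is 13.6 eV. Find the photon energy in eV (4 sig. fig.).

211.6 eV

The Bohr energies scale as Z², so for Z = 4: E_n = −217.6/n² eV.
E_6 = −217.6/36 = −6.044 eV and E_1 = −217.6/1 = −217.6 eV.
The photon energy is |E_6 − E_1| = 211.6 eV.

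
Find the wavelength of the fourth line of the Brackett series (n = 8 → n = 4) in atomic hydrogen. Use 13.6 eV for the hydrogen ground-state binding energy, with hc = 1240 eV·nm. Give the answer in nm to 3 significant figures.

The Brackett series terminates on n_f = 4; the fourth line has n_i = 4+4 = 8.
ΔE = 13.60 × (1/4² − 1/8²) = 0.6375 eV.
λ = 1240 / 0.6375 = 1950 nm.

1950 nm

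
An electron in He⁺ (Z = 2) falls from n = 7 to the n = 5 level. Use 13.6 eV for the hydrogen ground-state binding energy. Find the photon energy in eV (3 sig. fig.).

The Bohr energies scale as Z², so for Z = 2: E_n = −54.40/n² eV.
E_7 = −54.40/49 = −1.110 eV and E_5 = −54.40/25 = −2.176 eV.
The photon energy is |E_7 − E_5| = 1.07 eV.

1.07 eV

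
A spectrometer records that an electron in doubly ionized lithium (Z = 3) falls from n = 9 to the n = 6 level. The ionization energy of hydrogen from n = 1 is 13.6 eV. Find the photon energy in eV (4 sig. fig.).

The Bohr energies scale as Z², so for Z = 3: E_n = −122.4/n² eV.
E_9 = −122.4/81 = −1.511 eV and E_6 = −122.4/36 = −3.400 eV.
The photon energy is |E_9 − E_6| = 1.889 eV.

1.889 eV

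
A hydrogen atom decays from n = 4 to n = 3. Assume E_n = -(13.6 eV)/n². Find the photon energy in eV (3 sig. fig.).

0.661 eV

E_4 = −13.60/16 = −0.8500 eV and E_3 = −13.60/9 = −1.511 eV.
The photon energy is |E_4 − E_3| = 0.661 eV.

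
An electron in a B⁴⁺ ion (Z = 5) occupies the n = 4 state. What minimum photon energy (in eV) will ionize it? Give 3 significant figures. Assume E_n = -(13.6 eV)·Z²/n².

21.3 eV

E_n = −13.6 Z²/n² = −340.0/n² eV for Z = 5.
E_4 = −340.0/16 = −21.3 eV, so ionization (to E = 0) requires 21.3 eV.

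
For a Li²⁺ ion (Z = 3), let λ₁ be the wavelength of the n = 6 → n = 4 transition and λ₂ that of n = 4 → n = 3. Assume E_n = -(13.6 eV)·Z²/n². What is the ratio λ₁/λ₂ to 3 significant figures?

1.40

λ ∝ 1/ΔE ∝ 1/(1/n_f² − 1/n_i²), and the Z² and hc factors cancel in the ratio.
λ₁/λ₂ = (1/3² − 1/4²)/(1/4² − 1/6²) = 0.04861/0.03472 = 1.40.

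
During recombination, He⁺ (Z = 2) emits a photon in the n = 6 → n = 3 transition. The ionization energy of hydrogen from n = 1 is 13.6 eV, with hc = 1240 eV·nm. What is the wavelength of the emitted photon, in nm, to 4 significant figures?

273.5 nm

For Z = 2 the level energies scale as Z², so the effective Rydberg energy is 13.6 × 4 = 54.40 eV.
ΔE = 54.40 × (1/3² − 1/6²) = 54.40 × 0.08333 = 4.533 eV.
λ = hc/ΔE = 1240 / 4.533 = 273.5 nm.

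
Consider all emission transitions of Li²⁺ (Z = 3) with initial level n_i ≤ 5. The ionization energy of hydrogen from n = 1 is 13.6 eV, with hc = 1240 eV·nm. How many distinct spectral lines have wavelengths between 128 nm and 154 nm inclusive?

Enumerate all n_i → n_f pairs with 1 ≤ n_f < n_i ≤ 5 and compute λ = 1240 / [13.6·9·(1/n_f² − 1/n_i²)].
Lines falling in [128, 154] nm: 5→3 (142.5 nm).

1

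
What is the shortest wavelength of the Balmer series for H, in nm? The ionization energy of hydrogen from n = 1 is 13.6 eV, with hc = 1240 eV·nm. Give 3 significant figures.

365 nm

The Balmer series has lower level n_f = 2; the series limit corresponds to n_i → ∞.
ΔE_max = 13.6 × 1 / 2² = 3.400 eV.
λ_min = 1240 / 3.400 = 365 nm.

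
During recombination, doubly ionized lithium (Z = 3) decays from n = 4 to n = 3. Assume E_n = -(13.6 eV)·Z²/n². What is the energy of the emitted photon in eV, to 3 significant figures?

5.95 eV

The Bohr energies scale as Z², so for Z = 3: E_n = −122.4/n² eV.
E_4 = −122.4/16 = −7.650 eV and E_3 = −122.4/9 = −13.60 eV.
The photon energy is |E_4 − E_3| = 5.95 eV.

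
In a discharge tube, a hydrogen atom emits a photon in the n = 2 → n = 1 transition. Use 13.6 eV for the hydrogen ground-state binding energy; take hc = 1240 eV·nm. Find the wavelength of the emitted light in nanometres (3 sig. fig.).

ΔE = 13.60 × (1/1² − 1/2²) = 13.60 × 0.7500 = 10.20 eV.
λ = hc/ΔE = 1240 / 10.20 = 122 nm.
This line belongs to the Lyman series.

122 nm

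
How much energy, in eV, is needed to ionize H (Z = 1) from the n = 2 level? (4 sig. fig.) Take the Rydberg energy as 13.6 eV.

E_2 = −13.60/4 = −3.400 eV, so ionization (to E = 0) requires 3.400 eV.

3.400 eV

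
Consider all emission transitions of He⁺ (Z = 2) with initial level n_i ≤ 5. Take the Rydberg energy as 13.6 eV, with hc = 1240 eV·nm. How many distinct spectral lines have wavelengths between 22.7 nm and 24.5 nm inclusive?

2

Enumerate all n_i → n_f pairs with 1 ≤ n_f < n_i ≤ 5 and compute λ = 1240 / [13.6·4·(1/n_f² − 1/n_i²)].
Lines falling in [22.7, 24.5] nm: 5→1 (23.74 nm), 4→1 (24.31 nm).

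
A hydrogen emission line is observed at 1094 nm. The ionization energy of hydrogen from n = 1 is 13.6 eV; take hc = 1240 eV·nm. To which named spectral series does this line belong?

Paschen

ΔE = 1240/1094 = 1.133 eV.
This matches 13.6 × (1/3² − 1/6²), so n_f = 3: the Paschen series.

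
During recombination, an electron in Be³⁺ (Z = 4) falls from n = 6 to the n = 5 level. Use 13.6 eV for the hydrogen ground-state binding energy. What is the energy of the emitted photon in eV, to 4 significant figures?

2.660 eV

The Bohr energies scale as Z², so for Z = 4: E_n = −217.6/n² eV.
E_6 = −217.6/36 = −6.044 eV and E_5 = −217.6/25 = −8.704 eV.
The photon energy is |E_6 − E_5| = 2.660 eV.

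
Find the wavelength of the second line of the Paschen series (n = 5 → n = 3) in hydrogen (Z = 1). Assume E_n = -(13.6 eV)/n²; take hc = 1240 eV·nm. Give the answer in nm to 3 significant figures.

The Paschen series terminates on n_f = 3; the second line has n_i = 3+2 = 5.
ΔE = 13.60 × (1/3² − 1/5²) = 0.9671 eV.
λ = 1240 / 0.9671 = 1280 nm.

1280 nm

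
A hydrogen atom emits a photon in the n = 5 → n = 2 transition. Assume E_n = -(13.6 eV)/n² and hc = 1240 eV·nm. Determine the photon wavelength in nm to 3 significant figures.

434 nm

ΔE = 13.60 × (1/2² − 1/5²) = 13.60 × 0.2100 = 2.856 eV.
λ = hc/ΔE = 1240 / 2.856 = 434 nm.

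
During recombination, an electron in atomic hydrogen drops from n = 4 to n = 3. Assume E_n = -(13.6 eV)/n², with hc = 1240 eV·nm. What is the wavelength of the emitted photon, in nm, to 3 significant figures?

1880 nm

ΔE = 13.60 × (1/3² − 1/4²) = 13.60 × 0.04861 = 0.6611 eV.
λ = hc/ΔE = 1240 / 0.6611 = 1880 nm.
This line belongs to the Paschen series.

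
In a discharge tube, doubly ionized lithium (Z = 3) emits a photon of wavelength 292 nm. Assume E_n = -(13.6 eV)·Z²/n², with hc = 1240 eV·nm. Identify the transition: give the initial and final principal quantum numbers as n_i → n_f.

n_i = 6, n_f = 4

The photon energy is ΔE = hc/λ = 1240 / 292 = 4.247 eV.
With Z = 3, ΔE = 122.4 × (1/n_f² − 1/n_i²), so 1/n_f² − 1/n_i² = 0.03469.
Trying n_f = 4 gives 1/n_i² = 0.02781, i.e. n_i ≈ 6; this pair matches.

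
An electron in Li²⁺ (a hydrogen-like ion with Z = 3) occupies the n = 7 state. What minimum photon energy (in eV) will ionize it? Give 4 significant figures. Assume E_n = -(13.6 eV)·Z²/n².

2.498 eV

E_n = −13.6 Z²/n² = −122.4/n² eV for Z = 3.
E_7 = −122.4/49 = −2.498 eV, so ionization (to E = 0) requires 2.498 eV.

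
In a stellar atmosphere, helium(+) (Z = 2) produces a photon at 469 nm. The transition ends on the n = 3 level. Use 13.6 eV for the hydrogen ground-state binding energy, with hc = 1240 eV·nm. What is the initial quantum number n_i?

n_i = 4

The photon energy is ΔE = hc/λ = 1240 / 469 = 2.644 eV.
With Z = 2, ΔE = 54.40 × (1/n_f² − 1/n_i²), so 1/n_f² − 1/n_i² = 0.04860.
With n_f = 3: 1/n_i² = 1/9 − 0.04860 = 0.06251, so n_i ≈ 4.00.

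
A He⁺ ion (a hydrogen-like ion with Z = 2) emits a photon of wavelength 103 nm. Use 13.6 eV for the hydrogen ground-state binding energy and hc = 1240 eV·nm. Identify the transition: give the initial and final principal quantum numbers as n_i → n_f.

n_i = 6, n_f = 2

The photon energy is ΔE = hc/λ = 1240 / 103 = 12.04 eV.
With Z = 2, ΔE = 54.40 × (1/n_f² − 1/n_i²), so 1/n_f² − 1/n_i² = 0.2213.
Trying n_f = 2 gives 1/n_i² = 0.02870, i.e. n_i ≈ 6; this pair matches.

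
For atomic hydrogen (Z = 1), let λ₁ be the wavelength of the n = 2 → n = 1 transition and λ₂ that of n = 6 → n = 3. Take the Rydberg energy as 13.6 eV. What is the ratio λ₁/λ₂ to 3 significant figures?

0.111

λ ∝ 1/ΔE ∝ 1/(1/n_f² − 1/n_i²), and the Z² and hc factors cancel in the ratio.
λ₁/λ₂ = (1/3² − 1/6²)/(1/1² − 1/2²) = 0.08333/0.7500 = 0.111.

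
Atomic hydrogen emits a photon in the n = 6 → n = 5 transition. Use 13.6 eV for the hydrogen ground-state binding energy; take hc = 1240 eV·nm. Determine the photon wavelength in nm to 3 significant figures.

ΔE = 13.60 × (1/5² − 1/6²) = 13.60 × 0.01222 = 0.1662 eV.
λ = hc/ΔE = 1240 / 0.1662 = 7460 nm.

7460 nm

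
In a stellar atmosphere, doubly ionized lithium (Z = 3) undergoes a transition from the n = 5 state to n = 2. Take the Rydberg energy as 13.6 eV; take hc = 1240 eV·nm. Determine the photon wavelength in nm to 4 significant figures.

48.24 nm

For Z = 3 the level energies scale as Z², so the effective Rydberg energy is 13.6 × 9 = 122.4 eV.
ΔE = 122.4 × (1/2² − 1/5²) = 122.4 × 0.2100 = 25.70 eV.
λ = hc/ΔE = 1240 / 25.70 = 48.24 nm.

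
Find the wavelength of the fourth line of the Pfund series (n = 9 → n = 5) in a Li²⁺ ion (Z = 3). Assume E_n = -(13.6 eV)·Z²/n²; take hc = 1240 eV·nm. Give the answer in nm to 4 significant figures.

The Pfund series terminates on n_f = 5; the fourth line has n_i = 5+4 = 9.
ΔE = 122.4 × (1/5² − 1/9²) = 3.385 eV.
λ = 1240 / 3.385 = 366.3 nm.

366.3 nm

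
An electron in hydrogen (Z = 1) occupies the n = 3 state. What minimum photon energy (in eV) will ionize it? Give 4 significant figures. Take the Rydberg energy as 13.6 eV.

1.511 eV

E_3 = −13.60/9 = −1.511 eV, so ionization (to E = 0) requires 1.511 eV.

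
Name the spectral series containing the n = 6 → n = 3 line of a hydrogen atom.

The series is set by the lower level: n_f = 3 is the Paschen series.

Paschen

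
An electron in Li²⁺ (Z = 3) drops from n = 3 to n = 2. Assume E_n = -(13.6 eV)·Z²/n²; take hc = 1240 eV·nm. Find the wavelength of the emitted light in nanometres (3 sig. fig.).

72.9 nm

For Z = 3 the level energies scale as Z², so the effective Rydberg energy is 13.6 × 9 = 122.4 eV.
ΔE = 122.4 × (1/2² − 1/3²) = 122.4 × 0.1389 = 17.00 eV.
λ = hc/ΔE = 1240 / 17.00 = 72.9 nm.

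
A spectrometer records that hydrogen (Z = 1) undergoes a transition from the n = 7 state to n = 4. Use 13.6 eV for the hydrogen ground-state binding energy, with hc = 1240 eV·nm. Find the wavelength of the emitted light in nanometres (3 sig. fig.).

ΔE = 13.60 × (1/4² − 1/7²) = 13.60 × 0.04209 = 0.5724 eV.
λ = hc/ΔE = 1240 / 0.5724 = 2170 nm.
This line belongs to the Brackett series.

2170 nm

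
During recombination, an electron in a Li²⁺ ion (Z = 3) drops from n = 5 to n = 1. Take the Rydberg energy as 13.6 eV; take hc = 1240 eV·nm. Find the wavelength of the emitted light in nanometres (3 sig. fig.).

For Z = 3 the level energies scale as Z², so the effective Rydberg energy is 13.6 × 9 = 122.4 eV.
ΔE = 122.4 × (1/1² − 1/5²) = 122.4 × 0.9600 = 117.5 eV.
λ = hc/ΔE = 1240 / 117.5 = 10.6 nm.

10.6 nm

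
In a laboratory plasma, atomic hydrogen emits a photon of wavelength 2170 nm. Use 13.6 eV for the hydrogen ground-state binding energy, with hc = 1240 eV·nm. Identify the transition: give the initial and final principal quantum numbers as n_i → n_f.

n_i = 7, n_f = 4

The photon energy is ΔE = hc/λ = 1240 / 2170 = 0.5714 eV.
With Z = 1, ΔE = 13.60 × (1/n_f² − 1/n_i²), so 1/n_f² − 1/n_i² = 0.04202.
Trying n_f = 4 gives 1/n_i² = 0.02048, i.e. n_i ≈ 7; this pair matches.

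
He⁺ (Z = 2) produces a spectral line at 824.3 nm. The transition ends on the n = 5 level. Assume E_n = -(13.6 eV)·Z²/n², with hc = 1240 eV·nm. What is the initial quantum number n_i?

The photon energy is ΔE = hc/λ = 1240 / 824.3 = 1.504 eV.
With Z = 2, ΔE = 54.40 × (1/n_f² − 1/n_i²), so 1/n_f² − 1/n_i² = 0.02765.
With n_f = 5: 1/n_i² = 1/25 − 0.02765 = 0.01235, so n_i ≈ 9.00.

n_i = 9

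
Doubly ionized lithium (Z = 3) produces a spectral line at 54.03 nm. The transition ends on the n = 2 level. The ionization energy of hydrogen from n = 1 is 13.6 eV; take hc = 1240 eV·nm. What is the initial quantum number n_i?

n_i = 4

The photon energy is ΔE = hc/λ = 1240 / 54.03 = 22.95 eV.
With Z = 3, ΔE = 122.4 × (1/n_f² − 1/n_i²), so 1/n_f² − 1/n_i² = 0.1875.
With n_f = 2: 1/n_i² = 1/4 − 0.1875 = 0.06250, so n_i ≈ 4.00.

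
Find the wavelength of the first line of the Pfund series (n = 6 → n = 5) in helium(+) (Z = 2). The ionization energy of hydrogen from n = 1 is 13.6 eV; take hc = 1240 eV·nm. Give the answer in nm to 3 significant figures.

The Pfund series terminates on n_f = 5; the first line has n_i = 5+1 = 6.
ΔE = 54.40 × (1/5² − 1/6²) = 0.6649 eV.
λ = 1240 / 0.6649 = 1860 nm.

1860 nm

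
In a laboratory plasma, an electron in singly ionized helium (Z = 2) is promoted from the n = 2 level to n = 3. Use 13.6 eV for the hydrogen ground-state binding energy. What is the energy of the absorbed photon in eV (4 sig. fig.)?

7.556 eV

The Bohr energies scale as Z², so for Z = 2: E_n = −54.40/n² eV.
E_3 = −54.40/9 = −6.044 eV and E_2 = −54.40/4 = −13.60 eV.
The photon energy is |E_3 − E_2| = 7.556 eV.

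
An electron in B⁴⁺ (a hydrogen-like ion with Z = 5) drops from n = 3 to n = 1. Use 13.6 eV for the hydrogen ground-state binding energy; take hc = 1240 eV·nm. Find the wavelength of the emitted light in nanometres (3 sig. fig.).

4.10 nm

For Z = 5 the level energies scale as Z², so the effective Rydberg energy is 13.6 × 25 = 340.0 eV.
ΔE = 340.0 × (1/1² − 1/3²) = 340.0 × 0.8889 = 302.2 eV.
λ = hc/ΔE = 1240 / 302.2 = 4.10 nm.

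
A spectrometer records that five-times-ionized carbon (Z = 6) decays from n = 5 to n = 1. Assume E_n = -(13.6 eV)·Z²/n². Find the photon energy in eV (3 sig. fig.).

The Bohr energies scale as Z², so for Z = 6: E_n = −489.6/n² eV.
E_5 = −489.6/25 = −19.58 eV and E_1 = −489.6/1 = −489.6 eV.
The photon energy is |E_5 − E_1| = 470 eV.

470 eV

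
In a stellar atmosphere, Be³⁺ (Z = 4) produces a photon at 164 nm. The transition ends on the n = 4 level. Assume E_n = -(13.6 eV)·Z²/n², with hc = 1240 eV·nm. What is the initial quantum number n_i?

n_i = 6

The photon energy is ΔE = hc/λ = 1240 / 164 = 7.561 eV.
With Z = 4, ΔE = 217.6 × (1/n_f² − 1/n_i²), so 1/n_f² − 1/n_i² = 0.03475.
With n_f = 4: 1/n_i² = 1/16 − 0.03475 = 0.02775, so n_i ≈ 6.00.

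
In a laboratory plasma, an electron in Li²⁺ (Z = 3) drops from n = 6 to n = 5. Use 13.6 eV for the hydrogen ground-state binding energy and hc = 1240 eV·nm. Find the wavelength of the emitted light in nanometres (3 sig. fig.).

829 nm

For Z = 3 the level energies scale as Z², so the effective Rydberg energy is 13.6 × 9 = 122.4 eV.
ΔE = 122.4 × (1/5² − 1/6²) = 122.4 × 0.01222 = 1.496 eV.
λ = hc/ΔE = 1240 / 1.496 = 829 nm.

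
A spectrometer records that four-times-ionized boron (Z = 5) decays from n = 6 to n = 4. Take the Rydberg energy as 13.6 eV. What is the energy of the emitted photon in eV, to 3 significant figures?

The Bohr energies scale as Z², so for Z = 5: E_n = −340.0/n² eV.
E_6 = −340.0/36 = −9.444 eV and E_4 = −340.0/16 = −21.25 eV.
The photon energy is |E_6 − E_4| = 11.8 eV.

11.8 eV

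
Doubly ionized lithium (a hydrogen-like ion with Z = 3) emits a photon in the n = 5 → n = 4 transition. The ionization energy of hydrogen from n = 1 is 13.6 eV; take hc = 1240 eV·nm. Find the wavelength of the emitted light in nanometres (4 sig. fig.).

450.3 nm

For Z = 3 the level energies scale as Z², so the effective Rydberg energy is 13.6 × 9 = 122.4 eV.
ΔE = 122.4 × (1/4² − 1/5²) = 122.4 × 0.02250 = 2.754 eV.
λ = hc/ΔE = 1240 / 2.754 = 450.3 nm.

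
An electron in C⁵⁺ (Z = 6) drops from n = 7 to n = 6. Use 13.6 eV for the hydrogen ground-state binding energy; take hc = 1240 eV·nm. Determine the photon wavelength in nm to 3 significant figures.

344 nm

For Z = 6 the level energies scale as Z², so the effective Rydberg energy is 13.6 × 36 = 489.6 eV.
ΔE = 489.6 × (1/6² − 1/7²) = 489.6 × 0.007370 = 3.608 eV.
λ = hc/ΔE = 1240 / 3.608 = 344 nm.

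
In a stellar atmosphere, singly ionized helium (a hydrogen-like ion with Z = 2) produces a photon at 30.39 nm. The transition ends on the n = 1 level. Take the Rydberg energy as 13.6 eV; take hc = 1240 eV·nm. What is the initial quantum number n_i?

n_i = 2

The photon energy is ΔE = hc/λ = 1240 / 30.39 = 40.80 eV.
With Z = 2, ΔE = 54.40 × (1/n_f² − 1/n_i²), so 1/n_f² − 1/n_i² = 0.7501.
With n_f = 1: 1/n_i² = 1/1 − 0.7501 = 0.2499, so n_i ≈ 2.00.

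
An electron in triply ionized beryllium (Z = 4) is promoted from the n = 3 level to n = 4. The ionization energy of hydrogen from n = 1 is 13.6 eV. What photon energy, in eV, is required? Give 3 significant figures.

10.6 eV

The Bohr energies scale as Z², so for Z = 4: E_n = −217.6/n² eV.
E_4 = −217.6/16 = −13.60 eV and E_3 = −217.6/9 = −24.18 eV.
The photon energy is |E_4 − E_3| = 10.6 eV.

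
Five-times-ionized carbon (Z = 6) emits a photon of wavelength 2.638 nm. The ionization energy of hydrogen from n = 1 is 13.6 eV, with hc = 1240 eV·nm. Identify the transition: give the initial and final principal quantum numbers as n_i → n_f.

n_i = 5, n_f = 1

The photon energy is ΔE = hc/λ = 1240 / 2.638 = 470.1 eV.
With Z = 6, ΔE = 489.6 × (1/n_f² − 1/n_i²), so 1/n_f² − 1/n_i² = 0.9601.
Trying n_f = 1 gives 1/n_i² = 0.03992, i.e. n_i ≈ 5; this pair matches.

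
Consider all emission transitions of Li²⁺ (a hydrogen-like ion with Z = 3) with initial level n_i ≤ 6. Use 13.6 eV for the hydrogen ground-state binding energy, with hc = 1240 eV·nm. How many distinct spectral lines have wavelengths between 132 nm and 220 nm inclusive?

2

Enumerate all n_i → n_f pairs with 1 ≤ n_f < n_i ≤ 6 and compute λ = 1240 / [13.6·9·(1/n_f² − 1/n_i²)].
Lines falling in [132, 220] nm: 5→3 (142.5 nm), 4→3 (208.4 nm).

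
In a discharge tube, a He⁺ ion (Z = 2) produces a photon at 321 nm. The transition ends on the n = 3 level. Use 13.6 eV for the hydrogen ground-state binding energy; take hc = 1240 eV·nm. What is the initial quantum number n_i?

n_i = 5

The photon energy is ΔE = hc/λ = 1240 / 321 = 3.863 eV.
With Z = 2, ΔE = 54.40 × (1/n_f² − 1/n_i²), so 1/n_f² − 1/n_i² = 0.07101.
With n_f = 3: 1/n_i² = 1/9 − 0.07101 = 0.04010, so n_i ≈ 4.99.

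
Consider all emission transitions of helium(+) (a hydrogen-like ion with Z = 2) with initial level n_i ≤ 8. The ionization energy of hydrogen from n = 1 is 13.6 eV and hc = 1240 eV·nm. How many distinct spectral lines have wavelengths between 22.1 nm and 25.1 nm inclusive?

Enumerate all n_i → n_f pairs with 1 ≤ n_f < n_i ≤ 8 and compute λ = 1240 / [13.6·4·(1/n_f² − 1/n_i²)].
Lines falling in [22.1, 25.1] nm: 8→1 (23.16 nm), 7→1 (23.27 nm), 6→1 (23.45 nm), 5→1 (23.74 nm), 4→1 (24.31 nm).

5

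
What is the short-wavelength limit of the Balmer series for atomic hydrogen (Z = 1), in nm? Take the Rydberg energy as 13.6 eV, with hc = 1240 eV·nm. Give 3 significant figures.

365 nm

The Balmer series has lower level n_f = 2; the series limit corresponds to n_i → ∞.
ΔE_max = 13.6 × 1 / 2² = 3.400 eV.
λ_min = 1240 / 3.400 = 365 nm.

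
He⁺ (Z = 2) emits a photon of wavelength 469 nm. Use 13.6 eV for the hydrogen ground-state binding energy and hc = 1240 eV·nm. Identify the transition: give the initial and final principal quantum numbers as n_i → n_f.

n_i = 4, n_f = 3

The photon energy is ΔE = hc/λ = 1240 / 469 = 2.644 eV.
With Z = 2, ΔE = 54.40 × (1/n_f² − 1/n_i²), so 1/n_f² − 1/n_i² = 0.04860.
Trying n_f = 3 gives 1/n_i² = 0.06251, i.e. n_i ≈ 4; this pair matches.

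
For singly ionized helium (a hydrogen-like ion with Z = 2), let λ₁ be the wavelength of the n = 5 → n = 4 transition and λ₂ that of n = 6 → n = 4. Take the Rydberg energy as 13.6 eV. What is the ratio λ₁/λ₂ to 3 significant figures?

λ ∝ 1/ΔE ∝ 1/(1/n_f² − 1/n_i²), and the Z² and hc factors cancel in the ratio.
λ₁/λ₂ = (1/4² − 1/6²)/(1/4² − 1/5²) = 0.03472/0.02250 = 1.54.

1.54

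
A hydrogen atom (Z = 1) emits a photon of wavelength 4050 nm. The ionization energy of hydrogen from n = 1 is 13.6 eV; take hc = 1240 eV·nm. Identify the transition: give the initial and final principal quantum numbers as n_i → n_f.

n_i = 5, n_f = 4

The photon energy is ΔE = hc/λ = 1240 / 4050 = 0.3062 eV.
With Z = 1, ΔE = 13.60 × (1/n_f² − 1/n_i²), so 1/n_f² − 1/n_i² = 0.02251.
Trying n_f = 4 gives 1/n_i² = 0.03999, i.e. n_i ≈ 5; this pair matches.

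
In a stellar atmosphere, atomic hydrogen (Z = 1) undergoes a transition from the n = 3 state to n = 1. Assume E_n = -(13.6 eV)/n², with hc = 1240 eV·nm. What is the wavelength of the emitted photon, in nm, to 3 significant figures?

ΔE = 13.60 × (1/1² − 1/3²) = 13.60 × 0.8889 = 12.09 eV.
λ = hc/ΔE = 1240 / 12.09 = 103 nm.

103 nm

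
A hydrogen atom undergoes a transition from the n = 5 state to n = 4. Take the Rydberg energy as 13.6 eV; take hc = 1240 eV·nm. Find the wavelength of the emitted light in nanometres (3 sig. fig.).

4050 nm

ΔE = 13.60 × (1/4² − 1/5²) = 13.60 × 0.02250 = 0.3060 eV.
λ = hc/ΔE = 1240 / 0.3060 = 4050 nm.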